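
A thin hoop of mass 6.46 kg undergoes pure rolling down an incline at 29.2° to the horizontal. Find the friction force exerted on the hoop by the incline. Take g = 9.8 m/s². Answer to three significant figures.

f ≈ 15.4 N

The moment of inertia is MR², giving k ≡ I/(MR²) = 1.
Newton's second law down the slope: Mg sinθ − f = Ma. The torque equation fR = Iα (with α = a/R) gives f = kMa.
Combining, a = g sinθ/(1+k) and f = kMa = kMg sinθ/(1+k).
f = 1 × 6.46 × 9.8 × sin29.2° / 2 ≈ 15.4 N.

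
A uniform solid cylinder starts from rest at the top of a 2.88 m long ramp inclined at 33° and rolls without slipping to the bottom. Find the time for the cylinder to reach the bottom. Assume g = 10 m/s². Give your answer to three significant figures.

With I = (1/2)MR², the ratio k = I/(MR²) is 0.5.
Translational: Mg sinθ − f = Ma. Rotational about the CM: fR = Iα = kMRa, so f = kMa.
Hence a = g sinθ/(1+k) = 10×sin33°/1.5 = 3.631 m/s².
With constant a from rest, t = √(2L/a) = √(2·2.88/3.631) ≈ 1.26 s.

t ≈ 1.26 s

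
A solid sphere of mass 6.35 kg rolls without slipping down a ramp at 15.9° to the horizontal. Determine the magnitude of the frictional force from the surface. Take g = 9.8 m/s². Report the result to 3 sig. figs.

With I = (2/5)MR², the ratio k = I/(MR²) is 0.4.
Newton's second law down the slope: Mg sinθ − f = Ma. The torque equation fR = Iα (with α = a/R) gives f = kMa.
Combining, a = g sinθ/(1+k) and f = kMa = kMg sinθ/(1+k).
f = 0.4 × 6.35 × 9.8 × sin15.9° / 1.4 ≈ 4.87 N.

f ≈ 4.87 N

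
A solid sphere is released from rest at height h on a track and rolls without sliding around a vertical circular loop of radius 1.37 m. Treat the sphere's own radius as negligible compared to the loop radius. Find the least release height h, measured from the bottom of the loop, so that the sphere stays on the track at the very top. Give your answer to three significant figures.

h_min ≈ 3.70 m

For this body I = (2/5)MR², i.e. k = I/(MR²) = 0.4.
At the top, contact is just lost when gravity alone supplies the centripetal force: Mg = Mv_top²/r, i.e. v_top² = gr.
With ω = v/R, the kinetic energy at speed v is ½(1+k)Mv² = (7/10)Mv².
Energy conservation from release (height h) to the top (height 2r): Mgh = Mg(2r) + (7/10)M·gr.
Thus h_min = 2r + (1+k)r/2 = r(2 + 1.4/2) = 1.37 × 2.7 ≈ 3.70 m.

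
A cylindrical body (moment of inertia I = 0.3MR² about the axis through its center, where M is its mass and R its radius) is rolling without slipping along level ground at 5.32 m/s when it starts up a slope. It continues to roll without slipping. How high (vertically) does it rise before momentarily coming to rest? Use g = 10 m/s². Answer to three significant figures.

h ≈ 1.84 m

The moment of inertia is 0.3MR², giving k ≡ I/(MR²) = 0.3.
The rolling condition ω = v/R makes the rotational term ½I(v/R)² = ½kMv², so KE_total = ½(1+k)Mv² = (13/20)Mv².
All of this converts to potential energy at the highest point: (13/20)Mv₀² = Mgh.
Thus h = (1+k)v₀²/(2g) = 1.3 × 5.32² / (2 × 10) ≈ 1.84 m.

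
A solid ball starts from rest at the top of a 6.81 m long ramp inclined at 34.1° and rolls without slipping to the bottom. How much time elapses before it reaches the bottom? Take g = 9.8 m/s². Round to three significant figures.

With I = (2/5)MR², the ratio k = I/(MR²) is 0.4.
Newton's second law down the slope: Mg sinθ − f = Ma. The torque equation fR = Iα (with α = a/R) gives f = kMa.
Hence a = g sinθ/(1+k) = 9.8×sin34.1°/1.4 = 3.924 m/s².
Starting from rest, L = ½at², so t = √(2L/a) = √(2×6.81/3.924) ≈ 1.86 s.

t ≈ 1.86 s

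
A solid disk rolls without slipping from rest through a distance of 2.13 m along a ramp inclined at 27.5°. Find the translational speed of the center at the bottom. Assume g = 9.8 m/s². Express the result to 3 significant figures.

v ≈ 3.58 m/s

The moment of inertia is (1/2)MR², giving k ≡ I/(MR²) = 0.5.
The rolling condition ω = v/R makes the rotational term ½I(v/R)² = ½kMv², so KE_total = ½(1+k)Mv² = (3/4)Mv².
The vertical drop is h = L sinθ = 2.13 × sin27.5° = 0.9835 m.
Energy conservation: Mgh = (3/4)Mv², so v = √(2gh/(1+k)) = √(2 × 9.8 × 0.9835 / 1.5) ≈ 3.58 m/s.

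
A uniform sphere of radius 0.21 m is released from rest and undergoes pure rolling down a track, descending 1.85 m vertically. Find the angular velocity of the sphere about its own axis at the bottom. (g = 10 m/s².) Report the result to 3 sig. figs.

The moment of inertia is (2/5)MR², giving k ≡ I/(MR²) = 0.4.
The rolling condition ω = v/R makes the rotational term ½I(v/R)² = ½kMv², so KE_total = ½(1+k)Mv² = (7/10)Mv².
Energy conservation Mgh = ½(1+k)Mv² gives v = √(2gh/(1+k)) = √(2 × 10 × 1.85 / 1.4) = 5.141 m/s.
Then ω = v/R = 5.141 / 0.21 ≈ 24.5 rad/s.

ω ≈ 24.5 rad/s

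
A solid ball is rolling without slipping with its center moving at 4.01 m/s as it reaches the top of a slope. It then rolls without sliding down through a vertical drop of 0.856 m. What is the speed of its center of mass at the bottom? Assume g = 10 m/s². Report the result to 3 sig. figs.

v ≈ 5.32 m/s

For this body I = (2/5)MR², i.e. k = I/(MR²) = 0.4.
Pure rolling means v = ωR; then KE = ½Mv² + ½I(v/R)² = ½(1+k)Mv² = (7/10)Mv².
Energy conservation: (7/10)Mv₀² + Mgh = (7/10)Mv², so v² = v₀² + 2gh/(1+k).
v = √(4.01² + 2×10×0.856/1.4) = √28.31 ≈ 5.32 m/s.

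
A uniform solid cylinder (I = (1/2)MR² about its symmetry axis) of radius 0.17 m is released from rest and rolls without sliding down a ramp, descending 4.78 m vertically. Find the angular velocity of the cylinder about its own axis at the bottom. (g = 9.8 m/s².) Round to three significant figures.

The moment of inertia is (1/2)MR², giving k ≡ I/(MR²) = 0.5.
Rolling without slipping gives ω = v/R, so the total kinetic energy is ½Mv² + ½Iω² = ½(1+k)Mv² = (3/4)Mv².
Energy conservation Mgh = ½(1+k)Mv² gives v = √(2gh/(1+k)) = √(2 × 9.8 × 4.78 / 1.5) = 7.903 m/s.
Then ω = v/R = 7.903 / 0.17 ≈ 46.5 rad/s.

ω ≈ 46.5 rad/s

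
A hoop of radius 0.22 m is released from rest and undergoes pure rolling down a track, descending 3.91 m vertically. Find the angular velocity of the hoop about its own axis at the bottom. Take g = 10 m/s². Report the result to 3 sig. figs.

ω ≈ 28.4 rad/s

Here I = MR², so the shape factor k = I/(MR²) = 1.
Pure rolling means v = ωR; then KE = ½Mv² + ½I(v/R)² = ½(1+k)Mv² = Mv².
Energy conservation Mgh = ½(1+k)Mv² gives v = √(2gh/(1+k)) = √(2 × 10 × 3.91 / 2) = 6.253 m/s.
The angular speed follows from ω = v/R = 6.253/0.22 ≈ 28.4 rad/s.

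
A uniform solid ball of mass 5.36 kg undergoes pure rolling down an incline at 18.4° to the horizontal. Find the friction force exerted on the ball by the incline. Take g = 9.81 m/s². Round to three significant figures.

The moment of inertia is (2/5)MR², giving k ≡ I/(MR²) = 0.4.
Along the incline Mg sinθ − f = Ma, and torque about the center fR = Iα = kMR²(a/R) gives f = kMa.
Combining, a = g sinθ/(1+k) and f = kMa = kMg sinθ/(1+k).
f = 0.4 × 5.36 × 9.81 × sin18.4° / 1.4 ≈ 4.74 N.

f ≈ 4.74 N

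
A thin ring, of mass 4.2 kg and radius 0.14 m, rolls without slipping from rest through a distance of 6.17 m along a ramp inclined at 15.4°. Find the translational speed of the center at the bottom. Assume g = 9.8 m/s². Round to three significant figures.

The moment of inertia is MR², giving k ≡ I/(MR²) = 1.
Rolling without slipping gives ω = v/R, so the total kinetic energy is ½Mv² + ½Iω² = ½(1+k)Mv² = Mv².
The vertical drop is h = L sinθ = 6.17 × sin15.4° = 1.638 m.
Energy conservation: Mgh = Mv², so v = √(2gh/(1+k)) = √(2 × 9.8 × 1.638 / 2) ≈ 4.01 m/s.

v ≈ 4.01 m/s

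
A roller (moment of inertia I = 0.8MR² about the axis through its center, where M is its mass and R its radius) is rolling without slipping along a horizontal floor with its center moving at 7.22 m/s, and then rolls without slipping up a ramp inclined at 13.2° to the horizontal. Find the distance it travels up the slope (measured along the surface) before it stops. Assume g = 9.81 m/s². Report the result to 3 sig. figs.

d ≈ 20.9 m

For this body I = 0.8MR², i.e. k = I/(MR²) = 0.8.
The rolling condition ω = v/R makes the rotational term ½I(v/R)² = ½kMv², so KE_total = ½(1+k)Mv² = (9/10)Mv².
Setting this equal to Mgh gives the vertical rise h = (1+k)v₀²/(2g) = 1.8×7.22²/(2×9.81) = 4.782 m.
The distance along the slope is d = h/sinθ = 4.782/sin13.2° ≈ 20.9 m.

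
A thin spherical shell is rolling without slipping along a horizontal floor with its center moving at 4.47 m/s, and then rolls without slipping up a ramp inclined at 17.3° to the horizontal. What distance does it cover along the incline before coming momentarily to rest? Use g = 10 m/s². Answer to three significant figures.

With I = (2/3)MR², the ratio k = I/(MR²) is 2/3.
Rolling without slipping gives ω = v/R, so the total kinetic energy is ½Mv² + ½Iω² = ½(1+k)Mv² = (5/6)Mv².
Setting this equal to Mgh gives the vertical rise h = (1+k)v₀²/(2g) = 1.667×4.47²/(2×10) = 1.665 m.
The distance along the slope is d = h/sinθ = 1.665/sin17.3° ≈ 5.60 m.

d ≈ 5.60 m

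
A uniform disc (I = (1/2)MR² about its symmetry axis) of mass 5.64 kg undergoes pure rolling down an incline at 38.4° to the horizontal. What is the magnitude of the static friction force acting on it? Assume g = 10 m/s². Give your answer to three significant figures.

f ≈ 11.7 N

With I = (1/2)MR², the ratio k = I/(MR²) is 0.5.
Translational: Mg sinθ − f = Ma. Rotational about the CM: fR = Iα = kMRa, so f = kMa.
Combining, a = g sinθ/(1+k) and f = kMa = kMg sinθ/(1+k).
f = 0.5 × 5.64 × 10 × sin38.4° / 1.5 ≈ 11.7 N.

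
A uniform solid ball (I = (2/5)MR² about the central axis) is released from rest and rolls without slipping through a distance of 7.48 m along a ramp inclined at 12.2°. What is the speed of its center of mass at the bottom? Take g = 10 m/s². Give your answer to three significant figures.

v ≈ 4.75 m/s

With I = (2/5)MR², the ratio k = I/(MR²) is 0.4.
Since it rolls without slipping, ω = v/R and KE = ½Mv² + ½Iω² = ½(1+k)Mv² = (7/10)Mv².
The vertical drop is h = L sinθ = 7.48 × sin12.2° = 1.581 m.
Energy conservation: Mgh = (7/10)Mv², so v = √(2gh/(1+k)) = √(2 × 10 × 1.581 / 1.4) ≈ 4.75 m/s.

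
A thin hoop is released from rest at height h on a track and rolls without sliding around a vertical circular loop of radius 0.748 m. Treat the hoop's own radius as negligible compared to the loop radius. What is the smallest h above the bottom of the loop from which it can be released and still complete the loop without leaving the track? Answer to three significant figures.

The moment of inertia is MR², giving k ≡ I/(MR²) = 1.
At the top, contact is just lost when gravity alone supplies the centripetal force: Mg = Mv_top²/r, i.e. v_top² = gr.
With ω = v/R, the kinetic energy at speed v is ½(1+k)Mv² = Mv².
Energy conservation from release (height h) to the top (height 2r): Mgh = Mg(2r) + M·gr.
Thus h_min = 2r + (1+k)r/2 = r(2 + 2/2) = 0.748 × 3 ≈ 2.24 m.

h_min ≈ 2.24 m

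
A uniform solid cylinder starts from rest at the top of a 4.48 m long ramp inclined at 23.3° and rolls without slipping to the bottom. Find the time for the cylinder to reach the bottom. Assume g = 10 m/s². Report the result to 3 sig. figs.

With I = (1/2)MR², the ratio k = I/(MR²) is 0.5.
Translational: Mg sinθ − f = Ma. Rotational about the CM: fR = Iα = kMRa, so f = kMa.
Hence a = g sinθ/(1+k) = 10×sin23.3°/1.5 = 2.637 m/s².
With constant a from rest, t = √(2L/a) = √(2·4.48/2.637) ≈ 1.84 s.

t ≈ 1.84 s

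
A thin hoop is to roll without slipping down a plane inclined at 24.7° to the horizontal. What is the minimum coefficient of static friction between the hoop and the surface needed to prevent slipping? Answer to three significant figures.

μ_min ≈ 0.230

Here I = MR², so the shape factor k = I/(MR²) = 1.
Along the incline Mg sinθ − f = Ma, and torque about the center fR = Iα = kMR²(a/R) gives f = kMa.
These give a = g sinθ/(1+k) and the required friction f = kMg sinθ/(1+k).
The normal force is N = Mg cosθ, so μ_min = f/N = k tanθ/(1+k).
μ_min = 1 × tan24.7° / 2 ≈ 0.230.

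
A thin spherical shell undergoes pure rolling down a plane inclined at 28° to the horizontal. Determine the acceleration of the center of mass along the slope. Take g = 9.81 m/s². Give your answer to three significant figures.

Here I = (2/3)MR², so the shape factor k = I/(MR²) = 2/3.
Translational: Mg sinθ − f = Ma. Rotational about the CM: fR = Iα = kMRa, so f = kMa.
Eliminating f: Mg sinθ = (1+k)Ma, so a = g sinθ/(1+k) = 9.81 × sin28° / 1.667 ≈ 2.76 m/s².

a ≈ 2.76 m/s²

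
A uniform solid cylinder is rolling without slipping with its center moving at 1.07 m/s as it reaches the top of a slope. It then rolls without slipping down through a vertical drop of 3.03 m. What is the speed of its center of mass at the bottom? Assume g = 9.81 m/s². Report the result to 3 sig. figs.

v ≈ 6.39 m/s

With I = (1/2)MR², the ratio k = I/(MR²) is 0.5.
Rolling without slipping gives ω = v/R, so the total kinetic energy is ½Mv² + ½Iω² = ½(1+k)Mv² = (3/4)Mv².
Energy conservation: (3/4)Mv₀² + Mgh = (3/4)Mv², so v² = v₀² + 2gh/(1+k).
v = √(1.07² + 2×9.81×3.03/1.5) = √40.78 ≈ 6.39 m/s.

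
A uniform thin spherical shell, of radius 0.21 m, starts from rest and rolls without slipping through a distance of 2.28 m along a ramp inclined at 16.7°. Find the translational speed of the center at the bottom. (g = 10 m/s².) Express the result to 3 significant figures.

With I = (2/3)MR², the ratio k = I/(MR²) is 2/3.
Pure rolling means v = ωR; then KE = ½Mv² + ½I(v/R)² = ½(1+k)Mv² = (5/6)Mv².
The vertical drop is h = L sinθ = 2.28 × sin16.7° = 0.6552 m.
Energy conservation: Mgh = (5/6)Mv², so v = √(2gh/(1+k)) = √(2 × 10 × 0.6552 / 1.667) ≈ 2.80 m/s.

v ≈ 2.80 m/s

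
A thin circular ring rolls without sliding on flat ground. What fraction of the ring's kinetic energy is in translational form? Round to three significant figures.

fraction ≈ 0.500

For this body I = MR², i.e. k = I/(MR²) = 1.
With ω = v/R, KE_trans = ½Mv² and KE_rot = ½Iω² = ½kMv², so KE_total = ½(1+k)Mv².
The translational fraction is therefore 1/(1+k) = 1/2 ≈ 0.500.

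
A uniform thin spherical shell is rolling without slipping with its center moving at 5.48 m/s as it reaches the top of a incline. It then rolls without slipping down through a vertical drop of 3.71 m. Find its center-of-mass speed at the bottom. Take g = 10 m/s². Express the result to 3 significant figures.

For this body I = (2/3)MR², i.e. k = I/(MR²) = 2/3.
Since it rolls without slipping, ω = v/R and KE = ½Mv² + ½Iω² = ½(1+k)Mv² = (5/6)Mv².
Energy conservation: (5/6)Mv₀² + Mgh = (5/6)Mv², so v² = v₀² + 2gh/(1+k).
v = √(5.48² + 2×10×3.71/1.667) = √74.55 ≈ 8.63 m/s.

v ≈ 8.63 m/s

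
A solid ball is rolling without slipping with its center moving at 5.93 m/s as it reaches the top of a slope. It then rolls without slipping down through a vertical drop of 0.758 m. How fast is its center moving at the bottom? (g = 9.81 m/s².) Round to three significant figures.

v ≈ 6.77 m/s

The moment of inertia is (2/5)MR², giving k ≡ I/(MR²) = 0.4.
Pure rolling means v = ωR; then KE = ½Mv² + ½I(v/R)² = ½(1+k)Mv² = (7/10)Mv².
Conserving energy between top and bottom: (7/10)Mv² = (7/10)Mv₀² + Mgh, hence v² = v₀² + 2gh/(1+k).
v = √(5.93² + 2×9.81×0.758/1.4) = √45.79 ≈ 6.77 m/s.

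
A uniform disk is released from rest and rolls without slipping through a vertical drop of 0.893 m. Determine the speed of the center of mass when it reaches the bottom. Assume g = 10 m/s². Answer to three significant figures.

For this body I = (1/2)MR², i.e. k = I/(MR²) = 0.5.
The rolling condition ω = v/R makes the rotational term ½I(v/R)² = ½kMv², so KE_total = ½(1+k)Mv² = (3/4)Mv².
Energy conservation: Mgh = (3/4)Mv², so v = √(2gh/(1+k)) = √(2 × 10 × 0.893 / 1.5) ≈ 3.45 m/s.

v ≈ 3.45 m/s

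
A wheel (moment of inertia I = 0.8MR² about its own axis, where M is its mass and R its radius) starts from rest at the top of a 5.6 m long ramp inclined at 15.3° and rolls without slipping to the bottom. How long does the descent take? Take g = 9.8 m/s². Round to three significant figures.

t ≈ 2.79 s

With I = 0.8MR², the ratio k = I/(MR²) is 0.8.
Newton's second law down the slope: Mg sinθ − f = Ma. The torque equation fR = Iα (with α = a/R) gives f = kMa.
Hence a = g sinθ/(1+k) = 9.8×sin15.3°/1.8 = 1.437 m/s².
Starting from rest, L = ½at², so t = √(2L/a) = √(2×5.6/1.437) ≈ 2.79 s.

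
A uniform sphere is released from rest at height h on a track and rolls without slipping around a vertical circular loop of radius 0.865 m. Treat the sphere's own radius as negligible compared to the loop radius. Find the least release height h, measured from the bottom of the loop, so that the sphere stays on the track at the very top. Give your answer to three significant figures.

The moment of inertia is (2/5)MR², giving k ≡ I/(MR²) = 0.4.
At the top, contact is just lost when gravity alone supplies the centripetal force: Mg = Mv_top²/r, i.e. v_top² = gr.
With ω = v/R, the kinetic energy at speed v is ½(1+k)Mv² = (7/10)Mv².
Energy conservation from release (height h) to the top (height 2r): Mgh = Mg(2r) + (7/10)M·gr.
Thus h_min = 2r + (1+k)r/2 = r(2 + 1.4/2) = 0.865 × 2.7 ≈ 2.34 m.

h_min ≈ 2.34 m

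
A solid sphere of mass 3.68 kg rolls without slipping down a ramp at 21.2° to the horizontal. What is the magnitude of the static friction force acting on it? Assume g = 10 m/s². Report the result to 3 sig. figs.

Here I = (2/5)MR², so the shape factor k = I/(MR²) = 0.4.
Along the incline Mg sinθ − f = Ma, and torque about the center fR = Iα = kMR²(a/R) gives f = kMa.
Combining, a = g sinθ/(1+k) and f = kMa = kMg sinθ/(1+k).
f = 0.4 × 3.68 × 10 × sin21.2° / 1.4 ≈ 3.80 N.

f ≈ 3.80 N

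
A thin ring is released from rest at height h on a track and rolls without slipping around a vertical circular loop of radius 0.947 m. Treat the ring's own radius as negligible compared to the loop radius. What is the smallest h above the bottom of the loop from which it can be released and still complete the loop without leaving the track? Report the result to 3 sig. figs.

h_min ≈ 2.84 m

For this body I = MR², i.e. k = I/(MR²) = 1.
At the top of the loop, the minimum-contact condition is Mg = Mv_top²/r, so v_top² = gr.
With ω = v/R, the kinetic energy at speed v is ½(1+k)Mv² = Mv².
Energy conservation from release (height h) to the top (height 2r): Mgh = Mg(2r) + M·gr.
Thus h_min = 2r + (1+k)r/2 = r(2 + 2/2) = 0.947 × 3 ≈ 2.84 m.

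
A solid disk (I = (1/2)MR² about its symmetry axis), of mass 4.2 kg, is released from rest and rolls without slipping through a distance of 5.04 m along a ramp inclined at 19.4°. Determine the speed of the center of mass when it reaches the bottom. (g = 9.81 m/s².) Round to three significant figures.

With I = (1/2)MR², the ratio k = I/(MR²) is 0.5.
Rolling without slipping gives ω = v/R, so the total kinetic energy is ½Mv² + ½Iω² = ½(1+k)Mv² = (3/4)Mv².
The vertical drop is h = L sinθ = 5.04 × sin19.4° = 1.674 m.
Energy conservation: Mgh = (3/4)Mv², so v = √(2gh/(1+k)) = √(2 × 9.81 × 1.674 / 1.5) ≈ 4.68 m/s.

v ≈ 4.68 m/s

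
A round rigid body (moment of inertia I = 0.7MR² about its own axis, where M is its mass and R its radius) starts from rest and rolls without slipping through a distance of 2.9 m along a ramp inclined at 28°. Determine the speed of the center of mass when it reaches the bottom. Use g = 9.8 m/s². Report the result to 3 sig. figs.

For this body I = 0.7MR², i.e. k = I/(MR²) = 0.7.
Since it rolls without slipping, ω = v/R and KE = ½Mv² + ½Iω² = ½(1+k)Mv² = (17/20)Mv².
The vertical drop is h = L sinθ = 2.9 × sin28° = 1.361 m.
Energy conservation: Mgh = (17/20)Mv², so v = √(2gh/(1+k)) = √(2 × 9.8 × 1.361 / 1.7) ≈ 3.96 m/s.

v ≈ 3.96 m/s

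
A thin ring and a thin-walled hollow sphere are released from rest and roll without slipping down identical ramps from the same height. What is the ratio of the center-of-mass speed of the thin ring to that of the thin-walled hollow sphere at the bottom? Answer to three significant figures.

Each satisfies Mgh = ½(1+k)Mv² with k = I/(MR²), so v ∝ 1/√(1+k).
For the thin ring k = 1; for the thin-walled hollow sphere k = 2/3.
v₁/v₂ = √((1+k₂)/(1+k₁)) = √(1.667/2) ≈ 0.913.

v_ratio ≈ 0.913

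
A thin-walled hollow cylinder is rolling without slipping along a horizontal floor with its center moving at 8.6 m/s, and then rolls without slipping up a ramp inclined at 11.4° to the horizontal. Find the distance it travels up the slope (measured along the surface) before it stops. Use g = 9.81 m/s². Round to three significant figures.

Here I = MR², so the shape factor k = I/(MR²) = 1.
Pure rolling means v = ωR; then KE = ½Mv² + ½I(v/R)² = ½(1+k)Mv² = Mv².
Setting this equal to Mgh gives the vertical rise h = (1+k)v₀²/(2g) = 2×8.6²/(2×9.81) = 7.539 m.
The distance along the slope is d = h/sinθ = 7.539/sin11.4° ≈ 38.1 m.

d ≈ 38.1 m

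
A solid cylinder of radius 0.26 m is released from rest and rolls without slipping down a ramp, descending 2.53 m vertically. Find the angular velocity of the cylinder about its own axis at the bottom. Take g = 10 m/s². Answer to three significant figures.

The moment of inertia is (1/2)MR², giving k ≡ I/(MR²) = 0.5.
Since it rolls without slipping, ω = v/R and KE = ½Mv² + ½Iω² = ½(1+k)Mv² = (3/4)Mv².
Energy conservation Mgh = ½(1+k)Mv² gives v = √(2gh/(1+k)) = √(2 × 10 × 2.53 / 1.5) = 5.808 m/s.
Then ω = v/R = 5.808 / 0.26 ≈ 22.3 rad/s.

ω ≈ 22.3 rad/s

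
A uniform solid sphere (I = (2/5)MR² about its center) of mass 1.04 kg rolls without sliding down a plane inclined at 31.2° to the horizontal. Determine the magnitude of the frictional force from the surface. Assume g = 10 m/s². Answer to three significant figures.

f ≈ 1.54 N

Here I = (2/5)MR², so the shape factor k = I/(MR²) = 0.4.
Along the incline Mg sinθ − f = Ma, and torque about the center fR = Iα = kMR²(a/R) gives f = kMa.
Combining, a = g sinθ/(1+k) and f = kMa = kMg sinθ/(1+k).
f = 0.4 × 1.04 × 10 × sin31.2° / 1.4 ≈ 1.54 N.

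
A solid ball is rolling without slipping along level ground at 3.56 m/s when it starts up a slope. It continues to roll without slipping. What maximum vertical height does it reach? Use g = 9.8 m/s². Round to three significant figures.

h ≈ 0.905 m

The moment of inertia is (2/5)MR², giving k ≡ I/(MR²) = 0.4.
Pure rolling means v = ωR; then KE = ½Mv² + ½I(v/R)² = ½(1+k)Mv² = (7/10)Mv².
All of this converts to potential energy at the highest point: (7/10)Mv₀² = Mgh.
Thus h = (1+k)v₀²/(2g) = 1.4 × 3.56² / (2 × 9.8) ≈ 0.905 m.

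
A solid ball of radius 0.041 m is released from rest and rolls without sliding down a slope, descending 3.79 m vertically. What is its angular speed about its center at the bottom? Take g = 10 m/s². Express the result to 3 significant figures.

For this body I = (2/5)MR², i.e. k = I/(MR²) = 0.4.
Rolling without slipping gives ω = v/R, so the total kinetic energy is ½Mv² + ½Iω² = ½(1+k)Mv² = (7/10)Mv².
Energy conservation Mgh = ½(1+k)Mv² gives v = √(2gh/(1+k)) = √(2 × 10 × 3.79 / 1.4) = 7.358 m/s.
The angular speed follows from ω = v/R = 7.358/0.041 ≈ 179 rad/s.

ω ≈ 179 rad/s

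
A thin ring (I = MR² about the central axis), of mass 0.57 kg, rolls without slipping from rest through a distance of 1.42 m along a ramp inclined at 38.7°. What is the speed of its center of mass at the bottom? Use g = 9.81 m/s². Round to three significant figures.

Here I = MR², so the shape factor k = I/(MR²) = 1.
Since it rolls without slipping, ω = v/R and KE = ½Mv² + ½Iω² = ½(1+k)Mv² = Mv².
The vertical drop is h = L sinθ = 1.42 × sin38.7° = 0.8878 m.
Energy conservation: Mgh = Mv², so v = √(2gh/(1+k)) = √(2 × 9.81 × 0.8878 / 2) ≈ 2.95 m/s.

v ≈ 2.95 m/s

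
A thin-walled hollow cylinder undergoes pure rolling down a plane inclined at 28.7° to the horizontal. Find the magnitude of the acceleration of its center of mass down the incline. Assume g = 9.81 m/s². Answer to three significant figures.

With I = MR², the ratio k = I/(MR²) is 1.
Newton's second law down the slope: Mg sinθ − f = Ma. The torque equation fR = Iα (with α = a/R) gives f = kMa.
Eliminating f: Mg sinθ = (1+k)Ma, so a = g sinθ/(1+k) = 9.81 × sin28.7° / 2 ≈ 2.36 m/s².

a ≈ 2.36 m/s²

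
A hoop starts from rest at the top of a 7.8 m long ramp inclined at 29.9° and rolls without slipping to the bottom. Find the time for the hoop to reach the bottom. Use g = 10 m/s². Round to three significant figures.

The moment of inertia is MR², giving k ≡ I/(MR²) = 1.
Newton's second law down the slope: Mg sinθ − f = Ma. The torque equation fR = Iα (with α = a/R) gives f = kMa.
Hence a = g sinθ/(1+k) = 10×sin29.9°/2 = 2.492 m/s².
Starting from rest, L = ½at², so t = √(2L/a) = √(2×7.8/2.492) ≈ 2.50 s.

t ≈ 2.50 s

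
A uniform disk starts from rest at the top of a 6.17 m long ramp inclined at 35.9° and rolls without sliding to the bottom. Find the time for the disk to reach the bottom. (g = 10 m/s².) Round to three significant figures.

With I = (1/2)MR², the ratio k = I/(MR²) is 0.5.
Along the incline Mg sinθ − f = Ma, and torque about the center fR = Iα = kMR²(a/R) gives f = kMa.
Hence a = g sinθ/(1+k) = 10×sin35.9°/1.5 = 3.909 m/s².
With constant a from rest, t = √(2L/a) = √(2·6.17/3.909) ≈ 1.78 s.

t ≈ 1.78 s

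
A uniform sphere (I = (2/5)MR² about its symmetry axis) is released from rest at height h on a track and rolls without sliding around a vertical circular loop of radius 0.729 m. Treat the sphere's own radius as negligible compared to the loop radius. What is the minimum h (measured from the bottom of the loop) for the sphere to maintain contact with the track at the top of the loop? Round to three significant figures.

For this body I = (2/5)MR², i.e. k = I/(MR²) = 0.4.
At the top of the loop, the minimum-contact condition is Mg = Mv_top²/r, so v_top² = gr.
With ω = v/R, the kinetic energy at speed v is ½(1+k)Mv² = (7/10)Mv².
Energy conservation from release (height h) to the top (height 2r): Mgh = Mg(2r) + (7/10)M·gr.
Thus h_min = 2r + (1+k)r/2 = r(2 + 1.4/2) = 0.729 × 2.7 ≈ 1.97 m.

h_min ≈ 1.97 m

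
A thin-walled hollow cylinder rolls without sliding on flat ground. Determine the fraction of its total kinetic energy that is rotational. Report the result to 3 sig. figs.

fraction ≈ 0.500

With I = MR², the ratio k = I/(MR²) is 1.
Since ω = v/R, the translational part is ½Mv² and the rotational part is ½I(v/R)² = ½kMv²; the total is ½(1+k)Mv².
The rotational fraction is therefore k/(1+k) = 1/2 ≈ 0.500.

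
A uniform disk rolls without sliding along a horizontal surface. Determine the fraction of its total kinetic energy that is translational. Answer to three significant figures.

fraction ≈ 0.667

With I = (1/2)MR², the ratio k = I/(MR²) is 0.5.
With ω = v/R, KE_trans = ½Mv² and KE_rot = ½Iω² = ½kMv², so KE_total = ½(1+k)Mv².
The translational fraction is therefore 1/(1+k) = 1/1.5 ≈ 0.667.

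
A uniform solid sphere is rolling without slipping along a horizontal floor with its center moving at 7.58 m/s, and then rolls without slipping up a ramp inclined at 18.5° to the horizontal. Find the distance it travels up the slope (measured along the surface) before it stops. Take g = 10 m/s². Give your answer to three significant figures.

With I = (2/5)MR², the ratio k = I/(MR²) is 0.4.
Rolling without slipping gives ω = v/R, so the total kinetic energy is ½Mv² + ½Iω² = ½(1+k)Mv² = (7/10)Mv².
Setting this equal to Mgh gives the vertical rise h = (1+k)v₀²/(2g) = 1.4×7.58²/(2×10) = 4.022 m.
The distance along the slope is d = h/sinθ = 4.022/sin18.5° ≈ 12.7 m.

d ≈ 12.7 m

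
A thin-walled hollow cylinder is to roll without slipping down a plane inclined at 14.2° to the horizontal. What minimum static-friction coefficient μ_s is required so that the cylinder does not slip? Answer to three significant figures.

μ_min ≈ 0.127

The moment of inertia is MR², giving k ≡ I/(MR²) = 1.
Newton's second law down the slope: Mg sinθ − f = Ma. The torque equation fR = Iα (with α = a/R) gives f = kMa.
These give a = g sinθ/(1+k) and the required friction f = kMg sinθ/(1+k).
With N = Mg cosθ, the no-slip condition f ≤ μN gives μ_min = f/N = k tanθ/(1+k).
μ_min = 1 × tan14.2° / 2 ≈ 0.127.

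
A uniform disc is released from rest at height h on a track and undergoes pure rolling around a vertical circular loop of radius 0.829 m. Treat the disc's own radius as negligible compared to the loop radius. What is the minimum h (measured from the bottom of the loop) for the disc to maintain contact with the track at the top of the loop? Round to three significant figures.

h_min ≈ 2.28 m

Here I = (1/2)MR², so the shape factor k = I/(MR²) = 0.5.
At the top of the loop, the minimum-contact condition is Mg = Mv_top²/r, so v_top² = gr.
With ω = v/R, the kinetic energy at speed v is ½(1+k)Mv² = (3/4)Mv².
Energy conservation from release (height h) to the top (height 2r): Mgh = Mg(2r) + (3/4)M·gr.
Thus h_min = 2r + (1+k)r/2 = r(2 + 1.5/2) = 0.829 × 2.75 ≈ 2.28 m.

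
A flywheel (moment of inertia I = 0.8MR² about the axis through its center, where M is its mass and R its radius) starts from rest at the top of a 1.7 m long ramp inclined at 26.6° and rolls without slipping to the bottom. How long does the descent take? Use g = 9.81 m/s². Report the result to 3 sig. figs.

t ≈ 1.18 s

With I = 0.8MR², the ratio k = I/(MR²) is 0.8.
Translational: Mg sinθ − f = Ma. Rotational about the CM: fR = Iα = kMRa, so f = kMa.
Hence a = g sinθ/(1+k) = 9.81×sin26.6°/1.8 = 2.44 m/s².
Starting from rest, L = ½at², so t = √(2L/a) = √(2×1.7/2.44) ≈ 1.18 s.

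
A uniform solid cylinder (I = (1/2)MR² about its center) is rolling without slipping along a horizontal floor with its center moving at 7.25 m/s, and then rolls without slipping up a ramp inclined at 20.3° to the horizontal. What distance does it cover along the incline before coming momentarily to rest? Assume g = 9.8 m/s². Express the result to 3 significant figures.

For this body I = (1/2)MR², i.e. k = I/(MR²) = 0.5.
Since it rolls without slipping, ω = v/R and KE = ½Mv² + ½Iω² = ½(1+k)Mv² = (3/4)Mv².
Setting this equal to Mgh gives the vertical rise h = (1+k)v₀²/(2g) = 1.5×7.25²/(2×9.8) = 4.023 m.
The distance along the slope is d = h/sinθ = 4.023/sin20.3° ≈ 11.6 m.

d ≈ 11.6 m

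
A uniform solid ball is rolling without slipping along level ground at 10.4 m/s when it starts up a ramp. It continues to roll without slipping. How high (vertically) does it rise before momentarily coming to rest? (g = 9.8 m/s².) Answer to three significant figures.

With I = (2/5)MR², the ratio k = I/(MR²) is 0.4.
The rolling condition ω = v/R makes the rotational term ½I(v/R)² = ½kMv², so KE_total = ½(1+k)Mv² = (7/10)Mv².
All of this converts to potential energy at the highest point: (7/10)Mv₀² = Mgh.
Thus h = (1+k)v₀²/(2g) = 1.4 × 10.4² / (2 × 9.8) ≈ 7.73 m.

h ≈ 7.73 m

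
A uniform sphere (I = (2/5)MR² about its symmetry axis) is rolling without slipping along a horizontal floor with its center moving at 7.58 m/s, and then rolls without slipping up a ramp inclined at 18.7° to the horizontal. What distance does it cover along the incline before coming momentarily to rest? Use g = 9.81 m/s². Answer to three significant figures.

d ≈ 12.8 m

Here I = (2/5)MR², so the shape factor k = I/(MR²) = 0.4.
Pure rolling means v = ωR; then KE = ½Mv² + ½I(v/R)² = ½(1+k)Mv² = (7/10)Mv².
Setting this equal to Mgh gives the vertical rise h = (1+k)v₀²/(2g) = 1.4×7.58²/(2×9.81) = 4.1 m.
Along the incline, d = h/sinθ = 4.1/sin18.7° ≈ 12.8 m.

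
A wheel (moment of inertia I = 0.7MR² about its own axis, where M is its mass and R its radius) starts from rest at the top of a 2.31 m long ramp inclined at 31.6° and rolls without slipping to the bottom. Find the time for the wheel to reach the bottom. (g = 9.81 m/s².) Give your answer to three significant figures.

With I = 0.7MR², the ratio k = I/(MR²) is 0.7.
Along the incline Mg sinθ − f = Ma, and torque about the center fR = Iα = kMR²(a/R) gives f = kMa.
Hence a = g sinθ/(1+k) = 9.81×sin31.6°/1.7 = 3.024 m/s².
Starting from rest, L = ½at², so t = √(2L/a) = √(2×2.31/3.024) ≈ 1.24 s.

t ≈ 1.24 s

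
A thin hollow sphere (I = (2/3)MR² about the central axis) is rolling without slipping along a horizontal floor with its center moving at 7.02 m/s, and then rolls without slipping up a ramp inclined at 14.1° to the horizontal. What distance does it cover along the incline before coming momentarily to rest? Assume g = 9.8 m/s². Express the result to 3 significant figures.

Here I = (2/3)MR², so the shape factor k = I/(MR²) = 2/3.
Rolling without slipping gives ω = v/R, so the total kinetic energy is ½Mv² + ½Iω² = ½(1+k)Mv² = (5/6)Mv².
Setting this equal to Mgh gives the vertical rise h = (1+k)v₀²/(2g) = 1.667×7.02²/(2×9.8) = 4.191 m.
The distance along the slope is d = h/sinθ = 4.191/sin14.1° ≈ 17.2 m.

d ≈ 17.2 m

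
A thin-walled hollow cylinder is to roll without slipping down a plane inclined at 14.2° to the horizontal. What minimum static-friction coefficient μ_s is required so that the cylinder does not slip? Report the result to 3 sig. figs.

With I = MR², the ratio k = I/(MR²) is 1.
Translational: Mg sinθ − f = Ma. Rotational about the CM: fR = Iα = kMRa, so f = kMa.
These give a = g sinθ/(1+k) and the required friction f = kMg sinθ/(1+k).
With N = Mg cosθ, the no-slip condition f ≤ μN gives μ_min = f/N = k tanθ/(1+k).
μ_min = 1 × tan14.2° / 2 ≈ 0.127.

μ_min ≈ 0.127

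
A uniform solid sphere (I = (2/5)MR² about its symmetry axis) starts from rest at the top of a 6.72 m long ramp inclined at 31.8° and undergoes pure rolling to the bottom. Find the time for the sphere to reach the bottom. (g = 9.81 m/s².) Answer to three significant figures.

t ≈ 1.91 s

The moment of inertia is (2/5)MR², giving k ≡ I/(MR²) = 0.4.
Along the incline Mg sinθ − f = Ma, and torque about the center fR = Iα = kMR²(a/R) gives f = kMa.
Hence a = g sinθ/(1+k) = 9.81×sin31.8°/1.4 = 3.692 m/s².
With constant a from rest, t = √(2L/a) = √(2·6.72/3.692) ≈ 1.91 s.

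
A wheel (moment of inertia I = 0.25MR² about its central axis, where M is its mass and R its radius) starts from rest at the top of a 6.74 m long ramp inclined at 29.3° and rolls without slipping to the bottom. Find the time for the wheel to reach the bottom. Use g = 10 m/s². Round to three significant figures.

t ≈ 1.86 s

With I = 0.25MR², the ratio k = I/(MR²) is 0.25.
Newton's second law down the slope: Mg sinθ − f = Ma. The torque equation fR = Iα (with α = a/R) gives f = kMa.
Hence a = g sinθ/(1+k) = 10×sin29.3°/1.25 = 3.915 m/s².
Starting from rest, L = ½at², so t = √(2L/a) = √(2×6.74/3.915) ≈ 1.86 s.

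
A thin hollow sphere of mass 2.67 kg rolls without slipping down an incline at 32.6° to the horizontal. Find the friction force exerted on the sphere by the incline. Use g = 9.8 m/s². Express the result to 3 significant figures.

Here I = (2/3)MR², so the shape factor k = I/(MR²) = 2/3.
Translational: Mg sinθ − f = Ma. Rotational about the CM: fR = Iα = kMRa, so f = kMa.
Combining, a = g sinθ/(1+k) and f = kMa = kMg sinθ/(1+k).
f = (2/3) × 2.67 × 9.8 × sin32.6° / 1.667 ≈ 5.64 N.

f ≈ 5.64 N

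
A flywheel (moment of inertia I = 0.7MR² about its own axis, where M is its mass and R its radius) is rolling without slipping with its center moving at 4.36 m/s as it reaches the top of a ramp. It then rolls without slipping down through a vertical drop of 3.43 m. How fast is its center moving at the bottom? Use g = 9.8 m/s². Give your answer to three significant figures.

Here I = 0.7MR², so the shape factor k = I/(MR²) = 0.7.
Pure rolling means v = ωR; then KE = ½Mv² + ½I(v/R)² = ½(1+k)Mv² = (17/20)Mv².
Energy conservation: (17/20)Mv₀² + Mgh = (17/20)Mv², so v² = v₀² + 2gh/(1+k).
v = √(4.36² + 2×9.8×3.43/1.7) = √58.56 ≈ 7.65 m/s.

v ≈ 7.65 m/s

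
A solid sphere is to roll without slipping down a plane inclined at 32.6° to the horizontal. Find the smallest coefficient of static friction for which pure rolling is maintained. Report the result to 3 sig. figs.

Here I = (2/5)MR², so the shape factor k = I/(MR²) = 0.4.
Along the incline Mg sinθ − f = Ma, and torque about the center fR = Iα = kMR²(a/R) gives f = kMa.
These give a = g sinθ/(1+k) and the required friction f = kMg sinθ/(1+k).
The normal force is N = Mg cosθ, so μ_min = f/N = k tanθ/(1+k).
μ_min = 0.4 × tan32.6° / 1.4 ≈ 0.183.

μ_min ≈ 0.183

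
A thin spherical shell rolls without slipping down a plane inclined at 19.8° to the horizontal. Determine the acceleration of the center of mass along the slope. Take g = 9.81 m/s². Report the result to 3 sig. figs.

With I = (2/3)MR², the ratio k = I/(MR²) is 2/3.
Newton's second law down the slope: Mg sinθ − f = Ma. The torque equation fR = Iα (with α = a/R) gives f = kMa.
Eliminating f: Mg sinθ = (1+k)Ma, so a = g sinθ/(1+k) = 9.81 × sin19.8° / 1.667 ≈ 1.99 m/s².

a ≈ 1.99 m/s²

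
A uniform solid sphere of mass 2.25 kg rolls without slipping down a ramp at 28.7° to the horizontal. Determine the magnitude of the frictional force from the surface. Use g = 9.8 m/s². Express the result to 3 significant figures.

The moment of inertia is (2/5)MR², giving k ≡ I/(MR²) = 0.4.
Translational: Mg sinθ − f = Ma. Rotational about the CM: fR = Iα = kMRa, so f = kMa.
Combining, a = g sinθ/(1+k) and f = kMa = kMg sinθ/(1+k).
f = 0.4 × 2.25 × 9.8 × sin28.7° / 1.4 ≈ 3.03 N.

f ≈ 3.03 N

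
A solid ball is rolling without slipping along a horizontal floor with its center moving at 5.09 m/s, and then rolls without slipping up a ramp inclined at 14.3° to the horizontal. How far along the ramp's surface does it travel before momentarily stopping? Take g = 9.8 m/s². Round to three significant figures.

d ≈ 7.49 m

Here I = (2/5)MR², so the shape factor k = I/(MR²) = 0.4.
Since it rolls without slipping, ω = v/R and KE = ½Mv² + ½Iω² = ½(1+k)Mv² = (7/10)Mv².
Setting this equal to Mgh gives the vertical rise h = (1+k)v₀²/(2g) = 1.4×5.09²/(2×9.8) = 1.851 m.
The distance along the slope is d = h/sinθ = 1.851/sin14.3° ≈ 7.49 m.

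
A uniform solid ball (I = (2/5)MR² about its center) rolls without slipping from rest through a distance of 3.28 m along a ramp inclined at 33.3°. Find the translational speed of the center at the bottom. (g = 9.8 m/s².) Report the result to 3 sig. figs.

Here I = (2/5)MR², so the shape factor k = I/(MR²) = 0.4.
Pure rolling means v = ωR; then KE = ½Mv² + ½I(v/R)² = ½(1+k)Mv² = (7/10)Mv².
The vertical drop is h = L sinθ = 3.28 × sin33.3° = 1.801 m.
Energy conservation: Mgh = (7/10)Mv², so v = √(2gh/(1+k)) = √(2 × 9.8 × 1.801 / 1.4) ≈ 5.02 m/s.

v ≈ 5.02 m/s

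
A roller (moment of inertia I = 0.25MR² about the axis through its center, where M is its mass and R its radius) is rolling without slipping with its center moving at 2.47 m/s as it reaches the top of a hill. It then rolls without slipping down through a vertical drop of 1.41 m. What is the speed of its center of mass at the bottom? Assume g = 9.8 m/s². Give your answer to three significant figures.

Here I = 0.25MR², so the shape factor k = I/(MR²) = 0.25.
Since it rolls without slipping, ω = v/R and KE = ½Mv² + ½Iω² = ½(1+k)Mv² = (5/8)Mv².
Conserving energy between top and bottom: (5/8)Mv² = (5/8)Mv₀² + Mgh, hence v² = v₀² + 2gh/(1+k).
v = √(2.47² + 2×9.8×1.41/1.25) = √28.21 ≈ 5.31 m/s.

v ≈ 5.31 m/s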